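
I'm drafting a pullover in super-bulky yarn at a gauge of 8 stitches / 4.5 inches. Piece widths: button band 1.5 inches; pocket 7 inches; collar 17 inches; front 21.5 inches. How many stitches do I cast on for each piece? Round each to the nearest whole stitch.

button band 3; pocket 12; collar 30; front 38.

Rate = 8/4.5 = 1.778 sts per in.
button band: 1.5 × 1.778 = 2.67 → 3.
pocket: 7 × 1.778 = 12.44 → 12.
collar: 17 × 1.778 = 30.22 → 30.
front: 21.5 × 1.778 = 38.22 → 38.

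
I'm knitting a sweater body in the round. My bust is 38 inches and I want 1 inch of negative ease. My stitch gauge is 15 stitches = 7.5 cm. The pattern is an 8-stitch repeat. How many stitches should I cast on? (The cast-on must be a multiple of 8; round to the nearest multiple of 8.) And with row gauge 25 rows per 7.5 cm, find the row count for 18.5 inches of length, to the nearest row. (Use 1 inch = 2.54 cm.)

Finished = 38 − 1 = 37 inches.
37 inches × 2.54 = 93.98 cm.
15/7.5 = 2 sts per cm; 93.98 × 2 = 187.96 sts.
Nearest multiple of 8 → 184.
18.5 inches = 46.99 cm; × 3.333 = 156.63 → 157 rows.

Cast on 184 stitches; work 157 rows.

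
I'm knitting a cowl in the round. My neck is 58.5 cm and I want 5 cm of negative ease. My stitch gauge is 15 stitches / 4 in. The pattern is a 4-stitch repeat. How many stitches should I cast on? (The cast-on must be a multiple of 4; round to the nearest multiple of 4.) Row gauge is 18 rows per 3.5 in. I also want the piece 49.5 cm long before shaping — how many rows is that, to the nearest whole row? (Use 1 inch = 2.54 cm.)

Cast on 80 stitches; work 100 rows.

Finished = 58.5 − 5 = 53.5 cm.
53.5 cm × 1/2.54 = 21.06 inches.
15/4 = 3.75 sts per in; 21.06 × 3.75 = 78.99 sts.
Nearest multiple of 4 → 80.
49.5 cm = 19.49 inches; × 5.143 = 100.22 → 100 rows.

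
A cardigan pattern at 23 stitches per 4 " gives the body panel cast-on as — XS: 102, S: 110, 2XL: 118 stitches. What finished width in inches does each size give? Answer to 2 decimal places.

XS 17.74 inches; S 19.13 inches; 2XL 20.52 inches.

23/4 = 5.75 sts per in.
XS: 102 / 5.75 = 17.739 → 17.74 in.
S: 110 / 5.75 = 19.130 → 19.13 in.
2XL: 118 / 5.75 = 20.522 → 20.52 in.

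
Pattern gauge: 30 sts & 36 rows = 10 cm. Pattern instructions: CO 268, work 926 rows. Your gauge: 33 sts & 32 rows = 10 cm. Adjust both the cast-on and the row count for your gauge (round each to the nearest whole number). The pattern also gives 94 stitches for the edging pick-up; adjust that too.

Stitches: 268 × 33/30 = 294.80 → 295.
Rows: 926 × 32/36 = 823.11 → 823.
edging pick-up: 94 × 33/30 = 103.40 → 103.

Cast on 295 stitches; work 823 rows; edging pick-up 103 stitches.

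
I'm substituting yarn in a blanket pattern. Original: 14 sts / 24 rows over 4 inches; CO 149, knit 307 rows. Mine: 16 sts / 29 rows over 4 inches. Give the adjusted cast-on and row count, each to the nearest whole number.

Cast on 170 stitches; work 371 rows.

Stitches: 149 × 16/14 = 170.29 → 170.
Rows: 307 × 29/24 = 370.96 → 371.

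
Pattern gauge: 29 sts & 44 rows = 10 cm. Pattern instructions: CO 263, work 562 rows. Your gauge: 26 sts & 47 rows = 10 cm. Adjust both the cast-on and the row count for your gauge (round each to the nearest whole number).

Stitches: 263 × 26/29 = 235.79 → 236.
Rows: 562 × 47/44 = 600.32 → 600.

Cast on 236 stitches; work 600 rows.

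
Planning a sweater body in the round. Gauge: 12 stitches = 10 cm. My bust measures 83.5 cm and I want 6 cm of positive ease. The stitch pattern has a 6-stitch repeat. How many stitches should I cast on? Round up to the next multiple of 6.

Finished = 83.5 + 6 = 89.5 cm.
12 / 10 = 1.2 sts/cm.
89.5 × 1.2 = 107.40 sts.
Next multiple of 6: 108.

CO 108 sts.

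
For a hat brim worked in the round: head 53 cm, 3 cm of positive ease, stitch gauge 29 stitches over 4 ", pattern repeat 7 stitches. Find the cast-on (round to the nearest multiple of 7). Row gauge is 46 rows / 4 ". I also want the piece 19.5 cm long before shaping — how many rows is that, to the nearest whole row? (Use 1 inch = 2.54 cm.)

Cast on 161 stitches; work 88 rows.

Finished = 53 + 3 = 56 cm.
56 cm × 1/2.54 = 22.05 inches.
29/4 = 7.25 sts per in; 22.05 × 7.25 = 159.84 sts.
Nearest multiple of 7 → 161.
19.5 cm = 7.68 inches; × 11.5 = 88.29 → 88 rows.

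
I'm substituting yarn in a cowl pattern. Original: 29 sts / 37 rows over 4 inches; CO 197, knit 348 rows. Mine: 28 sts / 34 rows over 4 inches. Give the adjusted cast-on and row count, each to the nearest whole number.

Cast on 190 stitches; work 320 rows.

Stitches: 197 × 28/29 = 190.21 → 190.
Rows: 348 × 34/37 = 319.78 → 320.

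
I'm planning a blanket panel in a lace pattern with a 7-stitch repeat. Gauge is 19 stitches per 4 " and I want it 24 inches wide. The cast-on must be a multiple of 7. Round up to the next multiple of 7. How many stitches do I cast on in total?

19 / 4 = 4.75 sts per inch.
24 × 4.75 = 114.00 sts.
Next multiple of 7: 119.

119 stitches.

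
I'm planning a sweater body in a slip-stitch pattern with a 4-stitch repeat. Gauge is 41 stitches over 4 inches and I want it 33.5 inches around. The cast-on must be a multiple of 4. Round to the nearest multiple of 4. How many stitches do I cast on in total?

Cast on 344 stitches.

41 / 4 = 10.25 sts per inch.
33.5 × 10.25 = 343.38 sts.
Nearest multiple of 4: 344.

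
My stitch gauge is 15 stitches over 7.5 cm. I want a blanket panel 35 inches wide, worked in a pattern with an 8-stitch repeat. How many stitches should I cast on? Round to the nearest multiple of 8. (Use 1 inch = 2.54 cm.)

176 stitches.

35 in = 35 × 2.54 = 88.90 cm.
15 / 7.5 = 2 sts/cm.
88.90 × 2 = 177.80 sts.
→ 176.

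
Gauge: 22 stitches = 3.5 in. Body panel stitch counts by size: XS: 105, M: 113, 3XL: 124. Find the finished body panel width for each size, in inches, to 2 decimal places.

XS 16.70 inches; M 17.98 inches; 3XL 19.73 inches.

22/3.5 = 6.286 sts per in.
XS: 105 / 6.286 = 16.705 → 16.70 in.
M: 113 / 6.286 = 17.977 → 17.98 in.
3XL: 124 / 6.286 = 19.727 → 19.73 in.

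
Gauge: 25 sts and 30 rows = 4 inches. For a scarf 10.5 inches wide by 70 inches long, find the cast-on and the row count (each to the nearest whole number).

Cast on 66 stitches and work 525 rows.

Stitch gauge = 25/4 = 6.25 sts/in; 10.5 × 6.25 = 65.62 → 66 sts.
Row gauge = 30/4 = 7.5 rows/in; 70 × 7.5 = 525.00 → 525 rows.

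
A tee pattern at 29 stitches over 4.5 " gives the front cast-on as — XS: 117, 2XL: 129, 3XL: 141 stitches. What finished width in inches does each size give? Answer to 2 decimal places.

29/4.5 = 6.444 sts per in.
XS: 117 / 6.444 = 18.155 → 18.16 in.
2XL: 129 / 6.444 = 20.017 → 20.02 in.
3XL: 141 / 6.444 = 21.879 → 21.88 in.

XS 18.16 inches; 2XL 20.02 inches; 3XL 21.88 inches.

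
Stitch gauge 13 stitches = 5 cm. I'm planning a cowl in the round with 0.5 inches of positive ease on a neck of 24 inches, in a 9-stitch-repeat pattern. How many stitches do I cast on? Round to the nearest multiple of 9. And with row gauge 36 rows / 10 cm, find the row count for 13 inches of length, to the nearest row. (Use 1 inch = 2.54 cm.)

Cast on 162 stitches; work 119 rows.

Finished = 24 + 0.5 = 24.5 inches.
24.5 inches × 2.54 = 62.23 cm.
13/5 = 2.6 sts per cm; 62.23 × 2.6 = 161.80 sts.
Nearest multiple of 9 → 162.
13 inches = 33.02 cm; × 3.6 = 118.87 → 119 rows.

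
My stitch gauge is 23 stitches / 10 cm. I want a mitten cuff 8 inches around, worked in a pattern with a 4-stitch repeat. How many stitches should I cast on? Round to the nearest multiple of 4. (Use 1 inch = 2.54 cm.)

48 stitches.

8 in = 8 × 2.54 = 20.32 cm.
23 / 10 = 2.3 sts/cm.
20.32 × 2.3 = 46.74 sts.
→ 48.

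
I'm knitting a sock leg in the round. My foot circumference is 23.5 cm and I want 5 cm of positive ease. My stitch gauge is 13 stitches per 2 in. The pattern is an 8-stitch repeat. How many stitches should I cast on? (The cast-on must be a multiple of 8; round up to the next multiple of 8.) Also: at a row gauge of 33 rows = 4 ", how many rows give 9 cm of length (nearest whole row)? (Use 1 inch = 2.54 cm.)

Finished = 23.5 + 5 = 28.5 cm.
28.5 cm × 1/2.54 = 11.22 inches.
13/2 = 6.5 sts per in; 11.22 × 6.5 = 72.93 sts.
Next multiple of 8 → 80.
9 cm = 3.54 inches; × 8.25 = 29.23 → 29 rows.

Cast on 80 stitches; work 29 rows.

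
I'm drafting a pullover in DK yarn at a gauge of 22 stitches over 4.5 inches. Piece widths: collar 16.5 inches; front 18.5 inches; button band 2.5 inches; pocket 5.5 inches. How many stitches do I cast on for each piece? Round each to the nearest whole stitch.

collar 81; front 90; button band 12; pocket 27.

Rate = 22/4.5 = 4.889 sts per in.
collar: 16.5 × 4.889 = 80.67 → 81.
front: 18.5 × 4.889 = 90.44 → 90.
button band: 2.5 × 4.889 = 12.22 → 12.
pocket: 5.5 × 4.889 = 26.89 → 27.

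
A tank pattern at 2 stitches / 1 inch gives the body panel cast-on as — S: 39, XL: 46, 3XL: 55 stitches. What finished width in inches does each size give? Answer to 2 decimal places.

2/1 = 2 sts per in.
S: 39 / 2 = 19.500 → 19.50 in.
XL: 46 / 2 = 23.000 → 23.00 in.
3XL: 55 / 2 = 27.500 → 27.50 in.

S 19.50 inches; XL 23.00 inches; 3XL 27.50 inches.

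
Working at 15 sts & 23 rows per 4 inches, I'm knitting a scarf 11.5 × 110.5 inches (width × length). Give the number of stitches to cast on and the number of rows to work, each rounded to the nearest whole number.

Stitch gauge = 15/4 = 3.75 sts/in; 11.5 × 3.75 = 43.12 → 43 sts.
Row gauge = 23/4 = 5.75 rows/in; 110.5 × 5.75 = 635.38 → 635 rows.

Cast on 43 stitches and work 635 rows.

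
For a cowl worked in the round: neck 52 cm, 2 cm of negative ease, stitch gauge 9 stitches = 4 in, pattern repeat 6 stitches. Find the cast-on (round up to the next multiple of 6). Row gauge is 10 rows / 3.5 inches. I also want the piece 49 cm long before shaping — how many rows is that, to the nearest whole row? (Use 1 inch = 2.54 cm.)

Finished = 52 − 2 = 50 cm.
50 cm × 1/2.54 = 19.69 inches.
9/4 = 2.25 sts per in; 19.69 × 2.25 = 44.29 sts.
Next multiple of 6 → 48.
49 cm = 19.29 inches; × 2.857 = 55.12 → 55 rows.

Cast on 48 stitches; work 55 rows.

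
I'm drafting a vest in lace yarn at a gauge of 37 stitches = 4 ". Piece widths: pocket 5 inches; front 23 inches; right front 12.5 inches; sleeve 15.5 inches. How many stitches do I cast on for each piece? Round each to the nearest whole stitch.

Rate = 37/4 = 9.25 sts per in.
pocket: 5 × 9.25 = 46.25 → 46.
front: 23 × 9.25 = 212.75 → 213.
right front: 12.5 × 9.25 = 115.62 → 116.
sleeve: 15.5 × 9.25 = 143.38 → 143.

pocket 46; front 213; right front 116; sleeve 143.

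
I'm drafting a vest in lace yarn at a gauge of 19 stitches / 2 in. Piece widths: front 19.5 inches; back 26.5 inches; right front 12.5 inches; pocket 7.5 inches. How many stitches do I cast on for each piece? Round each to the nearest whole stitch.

Rate = 19/2 = 9.5 sts per in.
front: 19.5 × 9.5 = 185.25 → 185.
back: 26.5 × 9.5 = 251.75 → 252.
right front: 12.5 × 9.5 = 118.75 → 119.
pocket: 7.5 × 9.5 = 71.25 → 71.

front 185; back 252; right front 119; pocket 71.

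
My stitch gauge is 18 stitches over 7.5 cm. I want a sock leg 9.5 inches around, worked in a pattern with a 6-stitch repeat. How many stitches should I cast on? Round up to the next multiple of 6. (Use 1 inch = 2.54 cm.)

9.5 in = 9.5 × 2.54 = 24.13 cm.
18 / 7.5 = 2.4 sts/cm.
24.13 × 2.4 = 57.91 sts.
→ 60.

CO 60 sts.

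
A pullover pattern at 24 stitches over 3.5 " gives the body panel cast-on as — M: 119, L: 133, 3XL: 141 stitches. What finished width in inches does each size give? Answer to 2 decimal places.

M 17.35 inches; L 19.40 inches; 3XL 20.56 inches.

24/3.5 = 6.857 sts per in.
M: 119 / 6.857 = 17.354 → 17.35 in.
L: 133 / 6.857 = 19.396 → 19.40 in.
3XL: 141 / 6.857 = 20.562 → 20.56 in.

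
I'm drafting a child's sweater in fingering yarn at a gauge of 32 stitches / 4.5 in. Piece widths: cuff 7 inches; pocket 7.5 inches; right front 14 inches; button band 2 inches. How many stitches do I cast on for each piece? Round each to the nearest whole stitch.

Rate = 32/4.5 = 7.111 sts per in.
cuff: 7 × 7.111 = 49.78 → 50.
pocket: 7.5 × 7.111 = 53.33 → 53.
right front: 14 × 7.111 = 99.56 → 100.
button band: 2 × 7.111 = 14.22 → 14.

cuff 50; pocket 53; right front 100; button band 14.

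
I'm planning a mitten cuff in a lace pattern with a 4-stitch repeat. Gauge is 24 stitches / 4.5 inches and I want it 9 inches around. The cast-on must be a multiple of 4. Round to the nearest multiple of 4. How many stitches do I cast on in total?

Cast on 48 stitches.

24 / 4.5 = 5.333 sts per inch.
9 × 5.333 = 48.00 sts.
Nearest multiple of 4: 48.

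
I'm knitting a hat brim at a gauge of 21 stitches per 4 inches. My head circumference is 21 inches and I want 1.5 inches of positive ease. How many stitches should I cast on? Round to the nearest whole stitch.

CO 118 sts.

Finished = 21 + 1.5 = 22.5 in.
21 / 4 = 5.25 sts per inch.
22.50 × 5.25 = 118.12 sts.
→ 118 sts.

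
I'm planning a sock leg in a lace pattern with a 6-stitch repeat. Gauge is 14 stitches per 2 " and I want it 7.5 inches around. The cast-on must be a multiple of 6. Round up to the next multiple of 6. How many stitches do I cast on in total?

14 / 2 = 7 sts per inch.
7.5 × 7 = 52.50 sts.
Next multiple of 6: 54.

Cast on 54 stitches.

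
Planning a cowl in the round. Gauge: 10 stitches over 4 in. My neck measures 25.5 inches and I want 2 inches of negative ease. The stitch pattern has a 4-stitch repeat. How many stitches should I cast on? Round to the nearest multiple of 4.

Finished = 25.5 − 2 = 23.5 inches.
10 / 4 = 2.5 sts/in.
23.5 × 2.5 = 58.75 sts.
Nearest multiple of 4: 60.

Cast on 60 stitches.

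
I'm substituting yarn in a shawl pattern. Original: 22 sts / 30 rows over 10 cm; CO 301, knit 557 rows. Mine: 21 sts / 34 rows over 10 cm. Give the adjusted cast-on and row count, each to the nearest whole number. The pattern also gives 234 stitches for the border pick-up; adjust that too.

Stitches: 301 × 21/22 = 287.32 → 287.
Rows: 557 × 34/30 = 631.27 → 631.
border pick-up: 234 × 21/22 = 223.36 → 223.

Cast on 287 stitches; work 631 rows; border pick-up 223 stitches.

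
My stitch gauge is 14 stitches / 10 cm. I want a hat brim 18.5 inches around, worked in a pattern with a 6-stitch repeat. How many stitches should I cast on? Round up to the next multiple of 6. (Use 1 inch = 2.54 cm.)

18.5 in = 18.5 × 2.54 = 46.99 cm.
14 / 10 = 1.4 sts/cm.
46.99 × 1.4 = 65.79 sts.
→ 66.

66 stitches.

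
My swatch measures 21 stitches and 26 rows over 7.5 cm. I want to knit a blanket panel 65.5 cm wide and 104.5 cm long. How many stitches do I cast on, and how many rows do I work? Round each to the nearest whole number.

Cast on 183 stitches and work 362 rows.

Stitch gauge = 21/7.5 = 2.8 sts/cm; 65.5 × 2.8 = 183.40 → 183 sts.
Row gauge = 26/7.5 = 3.467 rows/cm; 104.5 × 3.467 = 362.27 → 362 rows.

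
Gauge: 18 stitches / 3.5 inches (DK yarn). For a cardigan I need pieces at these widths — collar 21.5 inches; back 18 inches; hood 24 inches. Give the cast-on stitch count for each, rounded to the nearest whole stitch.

collar 111; back 93; hood 123.

Rate = 18/3.5 = 5.143 sts per in.
collar: 21.5 × 5.143 = 110.57 → 111.
back: 18 × 5.143 = 92.57 → 93.
hood: 24 × 5.143 = 123.43 → 123.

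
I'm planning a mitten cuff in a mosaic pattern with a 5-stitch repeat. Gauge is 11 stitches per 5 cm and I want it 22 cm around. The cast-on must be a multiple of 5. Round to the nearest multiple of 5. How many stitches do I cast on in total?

11 / 5 = 2.2 sts per cm.
22 × 2.2 = 48.40 sts.
Nearest multiple of 5: 50.

50 stitches.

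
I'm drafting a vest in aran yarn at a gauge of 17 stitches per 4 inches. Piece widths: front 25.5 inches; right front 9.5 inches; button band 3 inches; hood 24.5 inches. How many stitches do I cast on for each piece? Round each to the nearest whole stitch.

Rate = 17/4 = 4.25 sts per in.
front: 25.5 × 4.25 = 108.38 → 108.
right front: 9.5 × 4.25 = 40.38 → 40.
button band: 3 × 4.25 = 12.75 → 13.
hood: 24.5 × 4.25 = 104.12 → 104.

front 108; right front 40; button band 13; hood 104.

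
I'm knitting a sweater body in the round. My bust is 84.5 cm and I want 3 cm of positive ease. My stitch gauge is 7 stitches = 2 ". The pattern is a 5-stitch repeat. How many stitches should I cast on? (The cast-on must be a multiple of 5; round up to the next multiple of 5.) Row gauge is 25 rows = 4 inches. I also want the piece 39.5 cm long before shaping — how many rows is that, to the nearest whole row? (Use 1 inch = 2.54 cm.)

Finished = 84.5 + 3 = 87.5 cm.
87.5 cm × 1/2.54 = 34.45 inches.
7/2 = 3.5 sts per in; 34.45 × 3.5 = 120.57 sts.
Next multiple of 5 → 125.
39.5 cm = 15.55 inches; × 6.25 = 97.19 → 97 rows.

Cast on 125 stitches; work 97 rows.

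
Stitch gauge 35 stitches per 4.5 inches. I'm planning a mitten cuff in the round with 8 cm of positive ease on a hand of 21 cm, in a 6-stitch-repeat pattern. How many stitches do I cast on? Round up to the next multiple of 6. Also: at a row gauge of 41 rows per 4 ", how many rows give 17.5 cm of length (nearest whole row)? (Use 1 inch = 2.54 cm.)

Cast on 90 stitches; work 71 rows.

Finished = 21 + 8 = 29 cm.
29 cm × 1/2.54 = 11.42 inches.
35/4.5 = 7.778 sts per in; 11.42 × 7.778 = 88.80 sts.
Next multiple of 6 → 90.
17.5 cm = 6.89 inches; × 10.25 = 70.62 → 71 rows.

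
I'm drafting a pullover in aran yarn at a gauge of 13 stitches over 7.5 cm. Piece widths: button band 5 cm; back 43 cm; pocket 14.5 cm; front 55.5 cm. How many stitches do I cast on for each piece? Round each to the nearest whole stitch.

button band 9; back 75; pocket 25; front 96.

Rate = 13/7.5 = 1.733 sts per cm.
button band: 5 × 1.733 = 8.67 → 9.
back: 43 × 1.733 = 74.53 → 75.
pocket: 14.5 × 1.733 = 25.13 → 25.
front: 55.5 × 1.733 = 96.20 → 96.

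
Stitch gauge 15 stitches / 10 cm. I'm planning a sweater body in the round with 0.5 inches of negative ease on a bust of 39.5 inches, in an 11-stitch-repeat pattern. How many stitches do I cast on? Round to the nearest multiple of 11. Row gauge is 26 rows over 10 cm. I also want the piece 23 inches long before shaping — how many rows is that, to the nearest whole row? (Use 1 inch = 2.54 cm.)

Finished = 39.5 − 0.5 = 39 inches.
39 inches × 2.54 = 99.06 cm.
15/10 = 1.5 sts per cm; 99.06 × 1.5 = 148.59 sts.
Nearest multiple of 11 → 154.
23 inches = 58.42 cm; × 2.6 = 151.89 → 152 rows.

Cast on 154 stitches; work 152 rows.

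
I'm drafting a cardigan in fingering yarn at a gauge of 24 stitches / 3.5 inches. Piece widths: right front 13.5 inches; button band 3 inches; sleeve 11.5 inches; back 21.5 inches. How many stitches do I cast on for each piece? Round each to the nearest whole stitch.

right front 93; button band 21; sleeve 79; back 147.

Rate = 24/3.5 = 6.857 sts per in.
right front: 13.5 × 6.857 = 92.57 → 93.
button band: 3 × 6.857 = 20.57 → 21.
sleeve: 11.5 × 6.857 = 78.86 → 79.
back: 21.5 × 6.857 = 147.43 → 147.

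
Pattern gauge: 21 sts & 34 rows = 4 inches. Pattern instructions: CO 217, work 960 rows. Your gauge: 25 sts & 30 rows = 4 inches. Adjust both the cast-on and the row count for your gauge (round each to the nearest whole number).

Cast on 258 stitches; work 847 rows.

Stitches: 217 × 25/21 = 258.33 → 258.
Rows: 960 × 30/34 = 847.06 → 847.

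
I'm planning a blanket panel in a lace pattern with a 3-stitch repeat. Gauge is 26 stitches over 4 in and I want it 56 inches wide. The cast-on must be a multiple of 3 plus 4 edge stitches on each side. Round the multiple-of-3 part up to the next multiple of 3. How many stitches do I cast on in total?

26 / 4 = 6.5 sts per inch.
56 × 6.5 = 364.00 sts.
Less 8 edge sts → 356.00 for the repeat.
Next multiple of 3: 357.
Add back 8 edge sts → 365.

Cast on 365 stitches.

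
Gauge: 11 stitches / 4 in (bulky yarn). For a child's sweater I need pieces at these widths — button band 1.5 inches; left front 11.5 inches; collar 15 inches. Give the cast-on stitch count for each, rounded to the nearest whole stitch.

button band 4; left front 32; collar 41.

Rate = 11/4 = 2.75 sts per in.
button band: 1.5 × 2.75 = 4.12 → 4.
left front: 11.5 × 2.75 = 31.62 → 32.
collar: 15 × 2.75 = 41.25 → 41.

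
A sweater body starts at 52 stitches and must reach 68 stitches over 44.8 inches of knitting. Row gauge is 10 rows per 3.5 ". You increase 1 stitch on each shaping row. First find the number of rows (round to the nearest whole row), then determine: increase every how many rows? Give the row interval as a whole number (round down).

Rows = 44.8 × 2.857 = 128.0 → 128 rows.
Stitches to add: 16 → 16 shaping rows (at 1 st each).
128 / 16 = 8.00 → every 8 rows.

Increase every 8th row.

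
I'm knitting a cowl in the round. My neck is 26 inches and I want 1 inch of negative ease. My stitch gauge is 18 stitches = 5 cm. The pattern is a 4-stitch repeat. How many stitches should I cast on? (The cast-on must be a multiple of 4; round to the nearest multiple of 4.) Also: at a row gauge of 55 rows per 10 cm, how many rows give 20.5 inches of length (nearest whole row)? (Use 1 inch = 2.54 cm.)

Finished = 26 − 1 = 25 inches.
25 inches × 2.54 = 63.50 cm.
18/5 = 3.6 sts per cm; 63.50 × 3.6 = 228.60 sts.
Nearest multiple of 4 → 228.
20.5 inches = 52.07 cm; × 5.5 = 286.38 → 286 rows.

Cast on 228 stitches; work 286 rows.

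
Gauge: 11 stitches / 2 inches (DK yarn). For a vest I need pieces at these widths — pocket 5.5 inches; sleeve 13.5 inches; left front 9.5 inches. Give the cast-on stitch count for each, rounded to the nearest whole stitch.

Rate = 11/2 = 5.5 sts per in.
pocket: 5.5 × 5.5 = 30.25 → 30.
sleeve: 13.5 × 5.5 = 74.25 → 74.
left front: 9.5 × 5.5 = 52.25 → 52.

pocket 30; sleeve 74; left front 52.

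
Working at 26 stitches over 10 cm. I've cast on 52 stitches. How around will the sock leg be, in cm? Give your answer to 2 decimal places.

20.00 cm.

26 stitches / 10 cm = 2.6 stitches per cm.
52 / 2.6 = 20.000 cm.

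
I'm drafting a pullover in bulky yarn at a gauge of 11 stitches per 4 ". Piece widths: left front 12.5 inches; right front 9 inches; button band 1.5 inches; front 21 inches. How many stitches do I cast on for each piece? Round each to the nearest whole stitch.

left front 34; right front 25; button band 4; front 58.

Rate = 11/4 = 2.75 sts per in.
left front: 12.5 × 2.75 = 34.38 → 34.
right front: 9 × 2.75 = 24.75 → 25.
button band: 1.5 × 2.75 = 4.12 → 4.
front: 21 × 2.75 = 57.75 → 58.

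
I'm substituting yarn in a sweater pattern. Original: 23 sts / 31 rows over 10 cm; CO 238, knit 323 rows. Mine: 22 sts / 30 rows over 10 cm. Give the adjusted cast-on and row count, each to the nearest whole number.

Stitches: 238 × 22/23 = 227.65 → 228.
Rows: 323 × 30/31 = 312.58 → 313.

Cast on 228 stitches; work 313 rows.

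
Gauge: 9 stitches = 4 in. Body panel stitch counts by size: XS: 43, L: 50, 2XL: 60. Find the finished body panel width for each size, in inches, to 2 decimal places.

XS 19.11 inches; L 22.22 inches; 2XL 26.67 inches.

9/4 = 2.25 sts per in.
XS: 43 / 2.25 = 19.111 → 19.11 in.
L: 50 / 2.25 = 22.222 → 22.22 in.
2XL: 60 / 2.25 = 26.667 → 26.67 in.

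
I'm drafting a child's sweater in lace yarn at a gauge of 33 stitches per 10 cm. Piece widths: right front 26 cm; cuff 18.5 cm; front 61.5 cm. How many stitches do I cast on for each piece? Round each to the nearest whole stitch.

Rate = 33/10 = 3.3 sts per cm.
right front: 26 × 3.3 = 85.80 → 86.
cuff: 18.5 × 3.3 = 61.05 → 61.
front: 61.5 × 3.3 = 202.95 → 203.

right front 86; cuff 61; front 203.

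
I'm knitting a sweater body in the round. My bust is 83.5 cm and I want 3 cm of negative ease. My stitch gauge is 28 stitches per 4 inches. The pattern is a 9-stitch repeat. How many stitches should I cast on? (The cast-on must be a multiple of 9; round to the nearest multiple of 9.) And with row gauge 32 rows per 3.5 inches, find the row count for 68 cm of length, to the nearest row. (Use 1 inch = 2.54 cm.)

Finished = 83.5 − 3 = 80.5 cm.
80.5 cm × 1/2.54 = 31.69 inches.
28/4 = 7 sts per in; 31.69 × 7 = 221.85 sts.
Nearest multiple of 9 → 225.
68 cm = 26.77 inches; × 9.143 = 244.77 → 245 rows.

Cast on 225 stitches; work 245 rows.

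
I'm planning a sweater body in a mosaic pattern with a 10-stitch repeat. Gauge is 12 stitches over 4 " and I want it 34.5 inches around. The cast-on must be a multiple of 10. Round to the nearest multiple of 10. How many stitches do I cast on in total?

CO 100 sts.

12 / 4 = 3 sts per inch.
34.5 × 3 = 103.50 sts.
Nearest multiple of 10: 100.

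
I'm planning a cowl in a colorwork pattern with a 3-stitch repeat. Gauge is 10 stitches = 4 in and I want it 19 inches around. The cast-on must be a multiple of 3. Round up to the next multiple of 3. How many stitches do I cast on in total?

48 stitches.

10 / 4 = 2.5 sts per inch.
19 × 2.5 = 47.50 sts.
Next multiple of 3: 48.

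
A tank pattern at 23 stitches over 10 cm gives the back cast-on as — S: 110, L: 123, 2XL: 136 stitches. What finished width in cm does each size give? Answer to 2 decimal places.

23/10 = 2.3 sts per cm.
S: 110 / 2.3 = 47.826 → 47.83 cm.
L: 123 / 2.3 = 53.478 → 53.48 cm.
2XL: 136 / 2.3 = 59.130 → 59.13 cm.

S 47.83 cm; L 53.48 cm; 2XL 59.13 cm.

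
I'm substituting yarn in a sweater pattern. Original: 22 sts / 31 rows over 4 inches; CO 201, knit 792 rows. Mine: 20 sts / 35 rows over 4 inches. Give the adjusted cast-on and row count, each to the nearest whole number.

Cast on 183 stitches; work 894 rows.

Stitches: 201 × 20/22 = 182.73 → 183.
Rows: 792 × 35/31 = 894.19 → 894.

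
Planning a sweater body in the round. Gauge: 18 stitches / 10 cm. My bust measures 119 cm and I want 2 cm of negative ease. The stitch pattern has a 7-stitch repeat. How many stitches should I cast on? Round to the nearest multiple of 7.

Finished = 119 − 2 = 117 cm.
18 / 10 = 1.8 sts/cm.
117 × 1.8 = 210.60 sts.
Nearest multiple of 7: 210.

CO 210 sts.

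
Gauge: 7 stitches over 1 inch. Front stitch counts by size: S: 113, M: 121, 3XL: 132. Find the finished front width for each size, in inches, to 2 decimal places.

S 16.14 inches; M 17.29 inches; 3XL 18.86 inches.

7/1 = 7 sts per in.
S: 113 / 7 = 16.143 → 16.14 in.
M: 121 / 7 = 17.286 → 17.29 in.
3XL: 132 / 7 = 18.857 → 18.86 in.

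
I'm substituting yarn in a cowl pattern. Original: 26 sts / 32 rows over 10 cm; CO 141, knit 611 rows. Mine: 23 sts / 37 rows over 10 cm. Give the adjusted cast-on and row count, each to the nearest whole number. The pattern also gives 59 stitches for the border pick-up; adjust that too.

Stitches: 141 × 23/26 = 124.73 → 125.
Rows: 611 × 37/32 = 706.47 → 706.
border pick-up: 59 × 23/26 = 52.19 → 52.

Cast on 125 stitches; work 706 rows; border pick-up 52 stitches.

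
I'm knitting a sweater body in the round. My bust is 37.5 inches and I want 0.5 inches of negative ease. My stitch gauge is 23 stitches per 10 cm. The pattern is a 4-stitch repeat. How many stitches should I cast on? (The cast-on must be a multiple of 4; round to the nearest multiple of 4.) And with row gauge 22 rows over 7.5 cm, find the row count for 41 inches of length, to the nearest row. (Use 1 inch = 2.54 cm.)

Cast on 216 stitches; work 305 rows.

Finished = 37.5 − 0.5 = 37 inches.
37 inches × 2.54 = 93.98 cm.
23/10 = 2.3 sts per cm; 93.98 × 2.3 = 216.15 sts.
Nearest multiple of 4 → 216.
41 inches = 104.14 cm; × 2.933 = 305.48 → 305 rows.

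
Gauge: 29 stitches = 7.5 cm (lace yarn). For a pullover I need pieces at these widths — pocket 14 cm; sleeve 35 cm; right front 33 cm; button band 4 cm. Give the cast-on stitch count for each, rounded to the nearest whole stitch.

pocket 54; sleeve 135; right front 128; button band 15.

Rate = 29/7.5 = 3.867 sts per cm.
pocket: 14 × 3.867 = 54.13 → 54.
sleeve: 35 × 3.867 = 135.33 → 135.
right front: 33 × 3.867 = 127.60 → 128.
button band: 4 × 3.867 = 15.47 → 15.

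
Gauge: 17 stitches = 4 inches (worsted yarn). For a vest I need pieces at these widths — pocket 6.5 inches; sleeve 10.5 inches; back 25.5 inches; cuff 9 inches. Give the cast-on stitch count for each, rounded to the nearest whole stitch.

pocket 28; sleeve 45; back 108; cuff 38.

Rate = 17/4 = 4.25 sts per in.
pocket: 6.5 × 4.25 = 27.62 → 28.
sleeve: 10.5 × 4.25 = 44.62 → 45.
back: 25.5 × 4.25 = 108.38 → 108.
cuff: 9 × 4.25 = 38.25 → 38.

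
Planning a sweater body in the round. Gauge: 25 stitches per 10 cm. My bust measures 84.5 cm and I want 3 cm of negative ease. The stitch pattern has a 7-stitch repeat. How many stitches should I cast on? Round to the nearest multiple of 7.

CO 203 sts.

Finished = 84.5 − 3 = 81.5 cm.
25 / 10 = 2.5 sts/cm.
81.5 × 2.5 = 203.75 sts.
Nearest multiple of 7: 203.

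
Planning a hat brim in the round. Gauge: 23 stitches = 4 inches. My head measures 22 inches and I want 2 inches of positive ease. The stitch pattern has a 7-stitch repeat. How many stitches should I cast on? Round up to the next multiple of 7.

140 stitches.

Finished = 22 + 2 = 24 inches.
23 / 4 = 5.75 sts/in.
24 × 5.75 = 138.00 sts.
Next multiple of 7: 140.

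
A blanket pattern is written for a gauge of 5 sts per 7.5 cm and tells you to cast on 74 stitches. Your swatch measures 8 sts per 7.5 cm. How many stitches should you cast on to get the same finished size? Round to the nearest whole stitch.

Scale factor = 8 / 5 = 1.600.
74 × 8 / 5 = 118.40 sts.
→ 118 sts.

118 stitches.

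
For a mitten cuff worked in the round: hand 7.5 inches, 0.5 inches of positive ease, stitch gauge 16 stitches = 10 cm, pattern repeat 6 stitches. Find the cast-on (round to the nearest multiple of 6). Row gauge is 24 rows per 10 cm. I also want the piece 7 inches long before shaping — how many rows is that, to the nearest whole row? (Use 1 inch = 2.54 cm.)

Cast on 30 stitches; work 43 rows.

Finished = 7.5 + 0.5 = 8 inches.
8 inches × 2.54 = 20.32 cm.
16/10 = 1.6 sts per cm; 20.32 × 1.6 = 32.51 sts.
Nearest multiple of 6 → 30.
7 inches = 17.78 cm; × 2.4 = 42.67 → 43 rows.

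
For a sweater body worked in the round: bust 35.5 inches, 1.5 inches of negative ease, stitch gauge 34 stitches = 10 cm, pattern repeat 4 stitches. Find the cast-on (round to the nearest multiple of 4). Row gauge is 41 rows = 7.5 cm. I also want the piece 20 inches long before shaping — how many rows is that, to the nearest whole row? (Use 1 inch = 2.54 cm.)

Finished = 35.5 − 1.5 = 34 inches.
34 inches × 2.54 = 86.36 cm.
34/10 = 3.4 sts per cm; 86.36 × 3.4 = 293.62 sts.
Nearest multiple of 4 → 292.
20 inches = 50.80 cm; × 5.467 = 277.71 → 278 rows.

Cast on 292 stitches; work 278 rows.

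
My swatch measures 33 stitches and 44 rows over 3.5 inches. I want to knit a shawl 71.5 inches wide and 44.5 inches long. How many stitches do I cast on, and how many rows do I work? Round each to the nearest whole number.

Cast on 674 stitches and work 559 rows.

Stitch gauge = 33/3.5 = 9.429 sts/in; 71.5 × 9.429 = 674.14 → 674 sts.
Row gauge = 44/3.5 = 12.571 rows/in; 44.5 × 12.571 = 559.43 → 559 rows.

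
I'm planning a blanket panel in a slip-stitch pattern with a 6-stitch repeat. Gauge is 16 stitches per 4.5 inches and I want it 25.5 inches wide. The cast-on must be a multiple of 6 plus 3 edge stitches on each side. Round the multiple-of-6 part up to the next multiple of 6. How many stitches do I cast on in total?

CO 96 sts.

16 / 4.5 = 3.556 sts per inch.
25.5 × 3.556 = 90.67 sts.
Less 6 edge sts → 84.67 for the repeat.
Next multiple of 6: 90.
Add back 6 edge sts → 96.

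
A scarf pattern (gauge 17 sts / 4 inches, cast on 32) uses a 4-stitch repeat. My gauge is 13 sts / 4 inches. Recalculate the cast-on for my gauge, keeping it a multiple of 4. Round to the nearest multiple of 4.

32 × 13 / 17 = 24.47.
Nearest multiple of 4: 24.

Cast on 24 stitches.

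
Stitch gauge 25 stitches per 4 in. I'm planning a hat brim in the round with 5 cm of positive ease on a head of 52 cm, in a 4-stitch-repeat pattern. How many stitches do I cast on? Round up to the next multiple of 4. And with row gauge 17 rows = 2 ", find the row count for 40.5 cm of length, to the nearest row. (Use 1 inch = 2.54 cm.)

Cast on 144 stitches; work 136 rows.

Finished = 52 + 5 = 57 cm.
57 cm × 1/2.54 = 22.44 inches.
25/4 = 6.25 sts per in; 22.44 × 6.25 = 140.26 sts.
Next multiple of 4 → 144.
40.5 cm = 15.94 inches; × 8.5 = 135.53 → 136 rows.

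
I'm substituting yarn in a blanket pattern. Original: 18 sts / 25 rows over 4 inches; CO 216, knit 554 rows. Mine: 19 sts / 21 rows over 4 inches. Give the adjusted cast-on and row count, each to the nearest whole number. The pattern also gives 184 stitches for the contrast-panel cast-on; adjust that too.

Stitches: 216 × 19/18 = 228.00 → 228.
Rows: 554 × 21/25 = 465.36 → 465.
contrast-panel cast-on: 184 × 19/18 = 194.22 → 194.

Cast on 228 stitches; work 465 rows; contrast-panel cast-on 194 stitches.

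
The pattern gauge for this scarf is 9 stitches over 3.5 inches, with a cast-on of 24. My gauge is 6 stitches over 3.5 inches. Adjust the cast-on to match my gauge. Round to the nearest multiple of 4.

Cast on 16 stitches.

Scale factor = 6 / 9 = 0.667.
24 × 6 / 9 = 16.00 sts.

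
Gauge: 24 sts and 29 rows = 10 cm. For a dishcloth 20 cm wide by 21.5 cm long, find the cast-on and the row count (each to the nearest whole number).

Stitch gauge = 24/10 = 2.4 sts/cm; 20 × 2.4 = 48.00 → 48 sts.
Row gauge = 29/10 = 2.9 rows/cm; 21.5 × 2.9 = 62.35 → 62 rows.

Cast on 48 stitches and work 62 rows.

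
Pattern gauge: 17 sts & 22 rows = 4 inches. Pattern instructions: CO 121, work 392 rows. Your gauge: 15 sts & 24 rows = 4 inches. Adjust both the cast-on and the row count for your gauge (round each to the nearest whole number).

Cast on 107 stitches; work 428 rows.

Stitches: 121 × 15/17 = 106.76 → 107.
Rows: 392 × 24/22 = 427.64 → 428.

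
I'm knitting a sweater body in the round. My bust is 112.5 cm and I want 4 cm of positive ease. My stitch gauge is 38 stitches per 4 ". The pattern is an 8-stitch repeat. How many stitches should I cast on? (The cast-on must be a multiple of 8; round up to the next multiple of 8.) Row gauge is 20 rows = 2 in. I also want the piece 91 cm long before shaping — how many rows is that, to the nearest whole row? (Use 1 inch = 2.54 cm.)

Cast on 440 stitches; work 358 rows.

Finished = 112.5 + 4 = 116.5 cm.
116.5 cm × 1/2.54 = 45.87 inches.
38/4 = 9.5 sts per in; 45.87 × 9.5 = 435.73 sts.
Next multiple of 8 → 440.
91 cm = 35.83 inches; × 10 = 358.27 → 358 rows.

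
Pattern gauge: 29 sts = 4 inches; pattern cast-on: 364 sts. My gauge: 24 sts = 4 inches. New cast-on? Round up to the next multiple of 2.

Scale factor = 24 / 29 = 0.828.
364 × 24 / 29 = 301.24 sts.
→ 302 sts.

Cast on 302 stitches.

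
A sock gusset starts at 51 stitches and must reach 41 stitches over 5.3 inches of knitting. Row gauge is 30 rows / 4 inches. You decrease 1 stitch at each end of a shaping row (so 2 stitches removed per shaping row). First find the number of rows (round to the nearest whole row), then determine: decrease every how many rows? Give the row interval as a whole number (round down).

Decrease every 8th row.

Rows = 5.3 × 7.5 = 39.8 → 40 rows.
Stitches to remove: 10 → 5 shaping rows (at 2 st each).
40 / 5 = 8.00 → every 8 rows.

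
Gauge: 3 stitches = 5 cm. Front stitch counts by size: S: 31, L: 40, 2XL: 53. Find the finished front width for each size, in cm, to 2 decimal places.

3/5 = 0.6 sts per cm.
S: 31 / 0.6 = 51.667 → 51.67 cm.
L: 40 / 0.6 = 66.667 → 66.67 cm.
2XL: 53 / 0.6 = 88.333 → 88.33 cm.

S 51.67 cm; L 66.67 cm; 2XL 88.33 cm.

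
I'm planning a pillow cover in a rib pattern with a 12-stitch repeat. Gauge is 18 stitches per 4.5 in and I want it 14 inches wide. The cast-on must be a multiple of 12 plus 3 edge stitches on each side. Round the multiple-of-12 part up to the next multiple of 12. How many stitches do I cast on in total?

18 / 4.5 = 4 sts per inch.
14 × 4 = 56.00 sts.
Less 6 edge sts → 50.00 for the repeat.
Next multiple of 12: 60.
Add back 6 edge sts → 66.

CO 66 sts.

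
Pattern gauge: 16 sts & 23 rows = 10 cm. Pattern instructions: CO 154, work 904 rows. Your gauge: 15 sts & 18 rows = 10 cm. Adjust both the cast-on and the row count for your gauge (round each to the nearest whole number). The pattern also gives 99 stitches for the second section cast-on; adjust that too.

Cast on 144 stitches; work 707 rows; second section cast-on 93 stitches.

Stitches: 154 × 15/16 = 144.38 → 144.
Rows: 904 × 18/23 = 707.48 → 707.
second section cast-on: 99 × 15/16 = 92.81 → 93.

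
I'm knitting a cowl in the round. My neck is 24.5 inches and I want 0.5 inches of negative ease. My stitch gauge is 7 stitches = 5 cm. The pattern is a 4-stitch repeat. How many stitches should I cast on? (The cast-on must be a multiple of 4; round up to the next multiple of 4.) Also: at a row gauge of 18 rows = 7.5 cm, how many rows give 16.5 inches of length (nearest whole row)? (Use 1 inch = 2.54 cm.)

Finished = 24.5 − 0.5 = 24 inches.
24 inches × 2.54 = 60.96 cm.
7/5 = 1.4 sts per cm; 60.96 × 1.4 = 85.34 sts.
Next multiple of 4 → 88.
16.5 inches = 41.91 cm; × 2.4 = 100.58 → 101 rows.

Cast on 88 stitches; work 101 rows.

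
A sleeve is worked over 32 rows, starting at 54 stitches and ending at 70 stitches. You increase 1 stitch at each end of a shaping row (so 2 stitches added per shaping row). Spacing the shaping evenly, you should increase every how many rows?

Stitches to add: |70 − 54| = 16.
Shaping rows needed: 16 / 2 = 8.
32 rows / 8 = every 4 rows.

Increase every 4th row.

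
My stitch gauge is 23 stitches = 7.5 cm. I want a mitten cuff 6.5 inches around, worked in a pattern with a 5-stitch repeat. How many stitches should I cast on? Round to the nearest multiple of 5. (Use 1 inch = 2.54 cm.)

50 stitches.

6.5 in = 6.5 × 2.54 = 16.51 cm.
23 / 7.5 = 3.067 sts/cm.
16.51 × 3.067 = 50.63 sts.
→ 50.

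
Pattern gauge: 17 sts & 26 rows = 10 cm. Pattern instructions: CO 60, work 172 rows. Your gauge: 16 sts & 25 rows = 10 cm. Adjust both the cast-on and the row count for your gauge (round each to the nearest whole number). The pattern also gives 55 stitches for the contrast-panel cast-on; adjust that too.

Stitches: 60 × 16/17 = 56.47 → 56.
Rows: 172 × 25/26 = 165.38 → 165.
contrast-panel cast-on: 55 × 16/17 = 51.76 → 52.

Cast on 56 stitches; work 165 rows; contrast-panel cast-on 52 stitches.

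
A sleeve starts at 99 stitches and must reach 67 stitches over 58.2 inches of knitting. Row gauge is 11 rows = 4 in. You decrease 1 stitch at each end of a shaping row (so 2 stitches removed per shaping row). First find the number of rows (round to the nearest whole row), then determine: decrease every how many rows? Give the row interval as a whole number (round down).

Decrease every 10th row.

Rows = 58.2 × 2.75 = 160.1 → 160 rows.
Stitches to remove: 32 → 16 shaping rows (at 2 st each).
160 / 16 = 10.00 → every 10 rows.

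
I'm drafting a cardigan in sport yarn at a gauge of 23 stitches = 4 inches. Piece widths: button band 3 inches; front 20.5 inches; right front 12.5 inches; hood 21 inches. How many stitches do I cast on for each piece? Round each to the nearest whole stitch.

Rate = 23/4 = 5.75 sts per in.
button band: 3 × 5.75 = 17.25 → 17.
front: 20.5 × 5.75 = 117.88 → 118.
right front: 12.5 × 5.75 = 71.88 → 72.
hood: 21 × 5.75 = 120.75 → 121.

button band 17; front 118; right front 72; hood 121.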